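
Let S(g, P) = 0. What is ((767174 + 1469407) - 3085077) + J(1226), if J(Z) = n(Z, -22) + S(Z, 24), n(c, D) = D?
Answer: -848518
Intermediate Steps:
J(Z) = -22 (J(Z) = -22 + 0 = -22)
((767174 + 1469407) - 3085077) + J(1226) = ((767174 + 1469407) - 3085077) - 22 = (2236581 - 3085077) - 22 = -848496 - 22 = -848518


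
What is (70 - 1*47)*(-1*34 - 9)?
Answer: -989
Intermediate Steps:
(70 - 1*47)*(-1*34 - 9) = (70 - 47)*(-34 - 9) = 23*(-43) = -989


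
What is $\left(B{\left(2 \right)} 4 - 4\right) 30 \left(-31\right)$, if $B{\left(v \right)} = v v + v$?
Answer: $-18600$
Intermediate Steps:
$B{\left(v \right)} = v + v^{2}$ ($B{\left(v \right)} = v^{2} + v = v + v^{2}$)
$\left(B{\left(2 \right)} 4 - 4\right) 30 \left(-31\right) = \left(2 \left(1 + 2\right) 4 - 4\right) 30 \left(-31\right) = \left(2 \cdot 3 \cdot 4 - 4\right) 30 \left(-31\right) = \left(6 \cdot 4 - 4\right) 30 \left(-31\right) = \left(24 - 4\right) 30 \left(-31\right) = 20 \cdot 30 \left(-31\right) = 600 \left(-31\right) = -18600$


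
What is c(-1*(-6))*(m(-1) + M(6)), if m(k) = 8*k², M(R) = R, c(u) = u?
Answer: 84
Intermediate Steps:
c(-1*(-6))*(m(-1) + M(6)) = (-1*(-6))*(8*(-1)² + 6) = 6*(8*1 + 6) = 6*(8 + 6) = 6*14 = 84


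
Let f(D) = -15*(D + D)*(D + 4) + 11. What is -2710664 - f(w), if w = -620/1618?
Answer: -1774112496475/654481 ≈ -2.7107e+6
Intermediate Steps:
w = -310/809 (w = -620*1/1618 = -310/809 ≈ -0.38319)
f(D) = 11 - 30*D*(4 + D) (f(D) = -15*2*D*(4 + D) + 11 = -30*D*(4 + D) + 11 = 11 - 30*D*(4 + D))
-2710664 - f(w) = -2710664 - (11 - 120*(-310/809) - 30*(-310/809)²) = -2710664 - (11 + 37200/809 - 30*96100/654481) = -2710664 - (11 + 37200/809 - 2883000/654481) = -2710664 - 1*34411091/654481 = -2710664 - 34411091/654481 = -1774112496475/654481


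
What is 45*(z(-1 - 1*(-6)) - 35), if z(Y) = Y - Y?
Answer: -1575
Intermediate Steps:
z(Y) = 0
45*(z(-1 - 1*(-6)) - 35) = 45*(0 - 35) = 45*(-35) = -1575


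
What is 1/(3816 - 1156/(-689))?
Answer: 689/2630380 ≈ 0.00026194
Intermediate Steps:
1/(3816 - 1156/(-689)) = 1/(3816 - 1156*(-1/689)) = 1/(3816 + 1156/689) = 1/(2630380/689) = 689/2630380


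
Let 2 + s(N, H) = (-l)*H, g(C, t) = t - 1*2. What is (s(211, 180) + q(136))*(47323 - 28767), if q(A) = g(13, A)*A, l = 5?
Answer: 321427032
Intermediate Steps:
g(C, t) = -2 + t (g(C, t) = t - 2 = -2 + t)
s(N, H) = -2 - 5*H (s(N, H) = -2 + (-1*5)*H = -2 - 5*H)
q(A) = A*(-2 + A) (q(A) = (-2 + A)*A = A*(-2 + A))
(s(211, 180) + q(136))*(47323 - 28767) = ((-2 - 5*180) + 136*(-2 + 136))*(47323 - 28767) = ((-2 - 900) + 136*134)*18556 = (-902 + 18224)*18556 = 17322*18556 = 321427032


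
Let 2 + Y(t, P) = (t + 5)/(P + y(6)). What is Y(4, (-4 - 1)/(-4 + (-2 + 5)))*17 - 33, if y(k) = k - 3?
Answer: -383/8 ≈ -47.875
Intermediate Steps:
y(k) = -3 + k
Y(t, P) = -2 + (5 + t)/(3 + P) (Y(t, P) = -2 + (t + 5)/(P + (-3 + 6)) = -2 + (5 + t)/(P + 3) = -2 + (5 + t)/(3 + P))
Y(4, (-4 - 1)/(-4 + (-2 + 5)))*17 - 33 = ((-1 + 4 - 2*(-4 - 1)/(-4 + (-2 + 5)))/(3 + (-4 - 1)/(-4 + (-2 + 5))))*17 - 33 = ((-1 + 4 - (-10)/(-4 + 3))/(3 - 5/(-4 + 3)))*17 - 33 = ((-1 + 4 - (-10)/(-1))/(3 - 5/(-1)))*17 - 33 = ((-1 + 4 - (-10)*(-1))/(3 - 5*(-1)))*17 - 33 = ((-1 + 4 - 2*5)/(3 + 5))*17 - 33 = ((-1 + 4 - 10)/8)*17 - 33 = ((⅛)*(-7))*17 - 33 = -7/8*17 - 33 = -119/8 - 33 = -383/8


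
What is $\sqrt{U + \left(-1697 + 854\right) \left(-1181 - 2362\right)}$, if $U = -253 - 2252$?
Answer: $2 \sqrt{746061} \approx 1727.5$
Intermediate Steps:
$U = -2505$ ($U = -253 - 2252 = -2505$)
$\sqrt{U + \left(-1697 + 854\right) \left(-1181 - 2362\right)} = \sqrt{-2505 + \left(-1697 + 854\right) \left(-1181 - 2362\right)} = \sqrt{-2505 - -2986749} = \sqrt{-2505 + 2986749} = \sqrt{2984244} = 2 \sqrt{746061}$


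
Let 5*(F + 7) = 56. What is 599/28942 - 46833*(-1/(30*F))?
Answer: 112959680/303891 ≈ 371.71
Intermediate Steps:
F = 21/5 (F = -7 + (1/5)*56 = -7 + 56/5 = 21/5 ≈ 4.2000)
599/28942 - 46833*(-1/(30*F)) = 599/28942 - 46833/((-30*21/5)) = 599*(1/28942) - 46833/(-126) = 599/28942 - 46833*(-1/126) = 599/28942 + 15611/42 = 112959680/303891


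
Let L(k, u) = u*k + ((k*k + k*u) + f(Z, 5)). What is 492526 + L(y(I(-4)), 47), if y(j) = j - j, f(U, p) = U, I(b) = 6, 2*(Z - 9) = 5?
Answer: 985075/2 ≈ 4.9254e+5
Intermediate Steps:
Z = 23/2 (Z = 9 + (1/2)*5 = 9 + 5/2 = 23/2 ≈ 11.500)
y(j) = 0
L(k, u) = 23/2 + k**2 + 2*k*u (L(k, u) = u*k + ((k*k + k*u) + 23/2) = k*u + ((k**2 + k*u) + 23/2) = k*u + (23/2 + k**2 + k*u) = 23/2 + k**2 + 2*k*u)
492526 + L(y(I(-4)), 47) = 492526 + (23/2 + 0**2 + 2*0*47) = 492526 + (23/2 + 0 + 0) = 492526 + 23/2 = 985075/2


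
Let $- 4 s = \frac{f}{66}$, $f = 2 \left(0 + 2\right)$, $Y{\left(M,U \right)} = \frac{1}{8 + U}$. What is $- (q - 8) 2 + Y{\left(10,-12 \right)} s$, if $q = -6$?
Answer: $\frac{7393}{264} \approx 28.004$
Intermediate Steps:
$f = 4$ ($f = 2 \cdot 2 = 4$)
$s = - \frac{1}{66}$ ($s = - \frac{4 \cdot \frac{1}{66}}{4} = \left(- \frac{1}{4}\right) \frac{2}{33} = - \frac{1}{66} \approx -0.015152$)
$- (q - 8) 2 + Y{\left(10,-12 \right)} s = - (-6 - 8) 2 + \frac{1}{8 - 12} \left(- \frac{1}{66}\right) = - (-6 - 8) 2 + \frac{1}{-4} \left(- \frac{1}{66}\right) = \left(-1\right) \left(-14\right) 2 - - \frac{1}{264} = 14 \cdot 2 + \frac{1}{264} = 28 + \frac{1}{264} = \frac{7393}{264}$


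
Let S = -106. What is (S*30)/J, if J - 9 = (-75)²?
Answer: -530/939 ≈ -0.56443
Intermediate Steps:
J = 5634 (J = 9 + (-75)² = 9 + 5625 = 5634)
(S*30)/J = -106*30/5634 = -3180*1/5634 = -530/939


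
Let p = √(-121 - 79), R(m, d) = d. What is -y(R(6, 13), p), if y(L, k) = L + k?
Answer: -13 - 10*I*√2 ≈ -13.0 - 14.142*I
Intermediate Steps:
p = 10*I*√2 (p = √(-200) = 10*I*√2 ≈ 14.142*I)
-y(R(6, 13), p) = -(13 + 10*I*√2) = -13 - 10*I*√2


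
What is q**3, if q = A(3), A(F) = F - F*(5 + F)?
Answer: -9261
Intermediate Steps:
A(F) = F - F*(5 + F)
q = -21 (q = -1*3*(4 + 3) = -1*3*7 = -21)
q**3 = (-21)**3 = -9261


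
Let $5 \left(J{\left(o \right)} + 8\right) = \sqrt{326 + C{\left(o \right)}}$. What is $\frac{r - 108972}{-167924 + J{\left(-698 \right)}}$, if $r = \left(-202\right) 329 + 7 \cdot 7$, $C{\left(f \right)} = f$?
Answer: $\frac{184075513075}{176257228993} + \frac{876905 i \sqrt{93}}{352514457986} \approx 1.0444 + 2.3989 \cdot 10^{-5} i$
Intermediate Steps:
$J{\left(o \right)} = -8 + \frac{\sqrt{326 + o}}{5}$
$r = -66409$ ($r = -66458 + 49 = -66409$)
$\frac{r - 108972}{-167924 + J{\left(-698 \right)}} = \frac{-66409 - 108972}{-167924 - \left(8 - \frac{\sqrt{326 - 698}}{5}\right)} = - \frac{175381}{-167924 - \left(8 - \frac{\sqrt{-372}}{5}\right)} = - \frac{175381}{-167924 - \left(8 - \frac{2 i \sqrt{93}}{5}\right)} = - \frac{175381}{-167932 + \frac{2 i \sqrt{93}}{5}}$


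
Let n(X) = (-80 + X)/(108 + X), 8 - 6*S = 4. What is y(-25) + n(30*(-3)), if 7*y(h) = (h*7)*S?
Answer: -235/9 ≈ -26.111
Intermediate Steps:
S = 2/3 (S = 4/3 - 1/6*4 = 4/3 - 2/3 = 2/3 ≈ 0.66667)
y(h) = 2*h/3 (y(h) = ((h*7)*(2/3))/7 = ((7*h)*(2/3))/7 = (14*h/3)/7 = 2*h/3)
n(X) = (-80 + X)/(108 + X)
y(-25) + n(30*(-3)) = (2/3)*(-25) + (-80 + 30*(-3))/(108 + 30*(-3)) = -50/3 + (-80 - 90)/(108 - 90) = -50/3 - 170/18 = -50/3 + (1/18)*(-170) = -50/3 - 85/9 = -235/9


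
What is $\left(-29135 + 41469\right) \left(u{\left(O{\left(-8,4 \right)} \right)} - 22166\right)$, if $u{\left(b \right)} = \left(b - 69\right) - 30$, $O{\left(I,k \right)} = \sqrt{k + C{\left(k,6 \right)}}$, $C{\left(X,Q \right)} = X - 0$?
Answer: $-274616510 + 24668 \sqrt{2} \approx -2.7458 \cdot 10^{8}$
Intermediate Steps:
$C{\left(X,Q \right)} = X$ ($C{\left(X,Q \right)} = X + 0 = X$)
$O{\left(I,k \right)} = \sqrt{2} \sqrt{k}$ ($O{\left(I,k \right)} = \sqrt{k + k} = \sqrt{2 k} = \sqrt{2} \sqrt{k}$)
$u{\left(b \right)} = -99 + b$ ($u{\left(b \right)} = \left(-69 + b\right) - 30 = -99 + b$)
$\left(-29135 + 41469\right) \left(u{\left(O{\left(-8,4 \right)} \right)} - 22166\right) = \left(-29135 + 41469\right) \left(\left(-99 + \sqrt{2} \sqrt{4}\right) - 22166\right) = 12334 \left(\left(-99 + \sqrt{2} \cdot 2\right) - 22166\right) = 12334 \left(\left(-99 + 2 \sqrt{2}\right) - 22166\right) = 12334 \left(-22265 + 2 \sqrt{2}\right) = -274616510 + 24668 \sqrt{2}$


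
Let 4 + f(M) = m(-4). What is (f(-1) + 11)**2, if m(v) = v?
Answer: 9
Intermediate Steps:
f(M) = -8 (f(M) = -4 - 4 = -8)
(f(-1) + 11)**2 = (-8 + 11)**2 = 3**2 = 9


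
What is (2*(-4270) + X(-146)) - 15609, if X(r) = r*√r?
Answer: -24149 - 146*I*√146 ≈ -24149.0 - 1764.1*I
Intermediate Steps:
X(r) = r^(3/2)
(2*(-4270) + X(-146)) - 15609 = (2*(-4270) + (-146)^(3/2)) - 15609 = (-8540 - 146*I*√146) - 15609 = -24149 - 146*I*√146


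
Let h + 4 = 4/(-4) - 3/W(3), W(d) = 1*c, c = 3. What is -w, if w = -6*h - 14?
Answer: -22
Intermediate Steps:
W(d) = 3 (W(d) = 1*3 = 3)
h = -6 (h = -4 + (4/(-4) - 3/3) = -4 + (4*(-1/4) - 3*1/3) = -4 + (-1 - 1) = -4 - 2 = -6)
w = 22 (w = -6*(-6) - 14 = 36 - 14 = 22)
-w = -1*22 = -22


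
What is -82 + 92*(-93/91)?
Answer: -16018/91 ≈ -176.02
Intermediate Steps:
-82 + 92*(-93/91) = -82 - 8556/91 = -16018/91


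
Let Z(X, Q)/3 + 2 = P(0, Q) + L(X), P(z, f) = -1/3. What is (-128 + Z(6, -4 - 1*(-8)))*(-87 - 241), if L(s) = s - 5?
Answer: 43296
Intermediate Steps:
L(s) = -5 + s
P(z, f) = -1/3 (P(z, f) = -1*1/3 = -1/3)
Z(X, Q) = -22 + 3*X (Z(X, Q) = -6 + 3*(-1/3 + (-5 + X)) = -6 + 3*(-16/3 + X) = -6 + (-16 + 3*X) = -22 + 3*X)
(-128 + Z(6, -4 - 1*(-8)))*(-87 - 241) = (-128 + (-22 + 3*6))*(-87 - 241) = (-128 + (-22 + 18))*(-328) = (-128 - 4)*(-328) = -132*(-328) = 43296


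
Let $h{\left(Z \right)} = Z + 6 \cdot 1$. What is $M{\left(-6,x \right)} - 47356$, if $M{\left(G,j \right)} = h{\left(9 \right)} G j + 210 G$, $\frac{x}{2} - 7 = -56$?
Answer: $-39796$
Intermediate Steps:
$x = -98$ ($x = 14 + 2 \left(-56\right) = 14 - 112 = -98$)
$h{\left(Z \right)} = 6 + Z$ ($h{\left(Z \right)} = Z + 6 = 6 + Z$)
$M{\left(G,j \right)} = 210 G + 15 G j$ ($M{\left(G,j \right)} = \left(6 + 9\right) G j + 210 G = 15 G j + 210 G = 210 G + 15 G j$)
$M{\left(-6,x \right)} - 47356 = 15 \left(-6\right) \left(14 - 98\right) - 47356 = 15 \left(-6\right) \left(-84\right) - 47356 = 7560 - 47356 = -39796$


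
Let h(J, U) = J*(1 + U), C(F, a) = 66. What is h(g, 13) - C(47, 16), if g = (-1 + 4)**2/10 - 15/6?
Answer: -442/5 ≈ -88.400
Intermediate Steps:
g = -8/5 (g = 3**2*(1/10) - 15*1/6 = 9*(1/10) - 5/2 = 9/10 - 5/2 = -8/5 ≈ -1.6000)
h(g, 13) - C(47, 16) = -8*(1 + 13)/5 - 1*66 = -8/5*14 - 66 = -112/5 - 66 = -442/5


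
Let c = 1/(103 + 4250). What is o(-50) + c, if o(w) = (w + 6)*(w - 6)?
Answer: 10725793/4353 ≈ 2464.0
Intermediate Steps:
o(w) = (-6 + w)*(6 + w) (o(w) = (6 + w)*(-6 + w) = (-6 + w)*(6 + w))
c = 1/4353 ≈ 0.00022973
o(-50) + c = (-36 + (-50)²) + 1/4353 = (-36 + 2500) + 1/4353 = 2464 + 1/4353 = 10725793/4353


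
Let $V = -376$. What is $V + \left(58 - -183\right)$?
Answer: $-135$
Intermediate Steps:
$V + \left(58 - -183\right) = -376 + \left(58 - -183\right) = -376 + \left(58 + 183\right) = -376 + 241 = -135$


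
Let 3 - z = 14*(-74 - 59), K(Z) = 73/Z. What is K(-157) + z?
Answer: 292732/157 ≈ 1864.5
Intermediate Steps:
z = 1865 (z = 3 - 14*(-74 - 59) = 3 - 14*(-133) = 3 - 1*(-1862) = 3 + 1862 = 1865)
K(-157) + z = 73/(-157) + 1865 = 73*(-1/157) + 1865 = -73/157 + 1865 = 292732/157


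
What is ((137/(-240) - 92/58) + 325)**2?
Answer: 5048950578169/48441600 ≈ 1.0423e+5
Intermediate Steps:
((137/(-240) - 92/58) + 325)**2 = ((137*(-1/240) - 92*1/58) + 325)**2 = ((-137/240 - 46/29) + 325)**2 = (-15013/6960 + 325)**2 = (2246987/6960)**2 = 5048950578169/48441600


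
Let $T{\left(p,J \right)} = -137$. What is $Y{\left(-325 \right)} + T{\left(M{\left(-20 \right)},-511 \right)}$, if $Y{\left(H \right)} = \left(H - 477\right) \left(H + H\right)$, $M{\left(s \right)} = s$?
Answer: $521163$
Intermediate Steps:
$Y{\left(H \right)} = 2 H \left(-477 + H\right)$ ($Y{\left(H \right)} = \left(-477 + H\right) 2 H = 2 H \left(-477 + H\right)$)
$Y{\left(-325 \right)} + T{\left(M{\left(-20 \right)},-511 \right)} = 2 \left(-325\right) \left(-477 - 325\right) - 137 = 2 \left(-325\right) \left(-802\right) - 137 = 521300 - 137 = 521163$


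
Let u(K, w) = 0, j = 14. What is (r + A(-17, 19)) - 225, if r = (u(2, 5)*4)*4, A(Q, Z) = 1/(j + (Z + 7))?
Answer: -8999/40 ≈ -224.98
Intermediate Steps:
A(Q, Z) = 1/(21 + Z) (A(Q, Z) = 1/(14 + (Z + 7)) = 1/(14 + (7 + Z)) = 1/(21 + Z))
r = 0 (r = (0*4)*4 = 0*4 = 0)
(r + A(-17, 19)) - 225 = (0 + 1/(21 + 19)) - 225 = (0 + 1/40) - 225 = 1/40 - 225 = -8999/40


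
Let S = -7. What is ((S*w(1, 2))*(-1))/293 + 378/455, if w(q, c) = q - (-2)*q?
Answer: 17187/19045 ≈ 0.90244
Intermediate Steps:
w(q, c) = 3*q (w(q, c) = q + 2*q = 3*q)
((S*w(1, 2))*(-1))/293 + 378/455 = (-21*(-1))/293 + 378/455 = (-7*3*(-1))*(1/293) + 378*(1/455) = -21*(-1)*(1/293) + 54/65 = 21*(1/293) + 54/65 = 21/293 + 54/65 = 17187/19045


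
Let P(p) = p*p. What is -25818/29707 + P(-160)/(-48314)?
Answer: -1003935026/717631999 ≈ -1.3990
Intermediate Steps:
P(p) = p²
-25818/29707 + P(-160)/(-48314) = -25818/29707 + (-160)²/(-48314) = -25818*1/29707 + 25600*(-1/48314) = -25818/29707 - 12800/24157 = -1003935026/717631999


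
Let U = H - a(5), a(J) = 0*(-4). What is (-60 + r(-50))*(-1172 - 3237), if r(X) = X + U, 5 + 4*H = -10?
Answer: 2006095/4 ≈ 5.0152e+5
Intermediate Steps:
a(J) = 0
H = -15/4 (H = -5/4 + (¼)*(-10) = -5/4 - 5/2 = -15/4 ≈ -3.7500)
U = -15/4 (U = -15/4 - 1*0 = -15/4 + 0 = -15/4 ≈ -3.7500)
r(X) = -15/4 + X (r(X) = X - 15/4 = -15/4 + X)
(-60 + r(-50))*(-1172 - 3237) = (-60 + (-15/4 - 50))*(-1172 - 3237) = (-60 - 215/4)*(-4409) = -455/4*(-4409) = 2006095/4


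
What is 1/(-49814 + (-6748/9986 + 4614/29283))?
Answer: -48736673/2427793883202 ≈ -2.0074e-5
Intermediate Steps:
1/(-49814 + (-6748/9986 + 4614/29283)) = 1/(-49814 + (-6748*1/9986 + 4614*(1/29283))) = 1/(-49814 + (-3374/4993 + 1538/9761)) = 1/(-49814 - 25254380/48736673) = 1/(-2427793883202/48736673) = -48736673/2427793883202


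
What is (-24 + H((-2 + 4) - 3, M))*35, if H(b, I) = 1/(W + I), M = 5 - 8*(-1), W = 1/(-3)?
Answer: -31815/38 ≈ -837.24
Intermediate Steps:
W = -⅓ ≈ -0.33333
M = 13 (M = 5 - 4*(-2) = 5 + 8 = 13)
H(b, I) = 1/(-⅓ + I)
(-24 + H((-2 + 4) - 3, M))*35 = (-24 + 3/(-1 + 3*13))*35 = (-24 + 3/(-1 + 39))*35 = (-24 + 3/38)*35 = -909/38*35 = -31815/38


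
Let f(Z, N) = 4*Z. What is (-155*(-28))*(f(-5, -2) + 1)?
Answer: -82460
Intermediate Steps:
(-155*(-28))*(f(-5, -2) + 1) = (-155*(-28))*(4*(-5) + 1) = 4340*(-20 + 1) = 4340*(-19) = -82460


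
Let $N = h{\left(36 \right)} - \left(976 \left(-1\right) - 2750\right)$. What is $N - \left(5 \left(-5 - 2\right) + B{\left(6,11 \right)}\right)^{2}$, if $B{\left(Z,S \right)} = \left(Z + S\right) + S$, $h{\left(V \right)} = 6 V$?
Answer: $3893$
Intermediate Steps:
$B{\left(Z,S \right)} = Z + 2 S$ ($B{\left(Z,S \right)} = \left(S + Z\right) + S = Z + 2 S$)
$N = 3942$ ($N = 6 \cdot 36 - \left(976 \left(-1\right) - 2750\right) = 216 - \left(-976 - 2750\right) = 216 - -3726 = 216 + 3726 = 3942$)
$N - \left(5 \left(-5 - 2\right) + B{\left(6,11 \right)}\right)^{2} = 3942 - \left(5 \left(-5 - 2\right) + \left(6 + 2 \cdot 11\right)\right)^{2} = 3942 - \left(5 \left(-7\right) + \left(6 + 22\right)\right)^{2} = 3942 - \left(-35 + 28\right)^{2} = 3942 - \left(-7\right)^{2} = 3942 - 49 = 3893$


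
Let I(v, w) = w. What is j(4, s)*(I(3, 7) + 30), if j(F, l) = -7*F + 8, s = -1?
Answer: -740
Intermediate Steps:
j(F, l) = 8 - 7*F
j(4, s)*(I(3, 7) + 30) = (8 - 7*4)*(7 + 30) = (8 - 28)*37 = -20*37 = -740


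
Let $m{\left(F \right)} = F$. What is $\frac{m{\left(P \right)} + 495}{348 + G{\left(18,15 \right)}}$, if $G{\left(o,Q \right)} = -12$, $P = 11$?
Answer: $\frac{253}{168} \approx 1.506$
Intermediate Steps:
$\frac{m{\left(P \right)} + 495}{348 + G{\left(18,15 \right)}} = \frac{11 + 495}{348 - 12} = \frac{506}{336} = 506 \cdot \frac{1}{336} = \frac{253}{168}$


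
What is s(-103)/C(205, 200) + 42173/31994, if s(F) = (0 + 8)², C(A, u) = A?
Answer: 10693081/6558770 ≈ 1.6303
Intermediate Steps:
s(F) = 64 (s(F) = 8² = 64)
s(-103)/C(205, 200) + 42173/31994 = 64/205 + 42173/31994 = 10693081/6558770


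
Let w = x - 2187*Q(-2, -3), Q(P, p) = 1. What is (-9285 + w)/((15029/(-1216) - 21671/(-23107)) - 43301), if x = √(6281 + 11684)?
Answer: 16965344256/64052487941 - 1478848*√17965/64052487941 ≈ 0.26177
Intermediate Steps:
x = √17965 ≈ 134.03
w = -2187 + √17965 (w = √17965 - 2187*1 = √17965 - 2187 = -2187 + √17965 ≈ -2053.0)
(-9285 + w)/((15029/(-1216) - 21671/(-23107)) - 43301) = (-9285 + (-2187 + √17965))/((15029/(-1216) - 21671/(-23107)) - 43301) = (-11472 + √17965)/((15029*(-1/1216) - 21671*(-1/23107)) - 43301) = (-11472 + √17965)/((-791/64 + 21671/23107) - 43301) = (-11472 + √17965)/(-16890693/1478848 - 43301) = (-11472 + √17965)/(-64052487941/1478848) = (-11472 + √17965)*(-1478848/64052487941) = 16965344256/64052487941 - 1478848*√17965/64052487941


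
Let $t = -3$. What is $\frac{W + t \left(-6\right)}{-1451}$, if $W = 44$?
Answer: $- \frac{62}{1451} \approx -0.042729$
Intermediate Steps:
$\frac{W + t \left(-6\right)}{-1451} = \frac{44 - -18}{-1451} = \left(44 + 18\right) \left(- \frac{1}{1451}\right) = 62 \left(- \frac{1}{1451}\right) = - \frac{62}{1451}$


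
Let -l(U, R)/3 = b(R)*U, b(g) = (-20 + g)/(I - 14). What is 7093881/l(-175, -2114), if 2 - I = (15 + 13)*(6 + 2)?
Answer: 279025986/186725 ≈ 1494.3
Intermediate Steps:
I = -222 (I = 2 - (15 + 13)*(6 + 2) = 2 - 28*8 = 2 - 1*224 = 2 - 224 = -222)
b(g) = 5/59 - g/236 (b(g) = (-20 + g)/(-222 - 14) = (-20 + g)/(-236) = (-20 + g)*(-1/236) = 5/59 - g/236)
l(U, R) = -3*U*(5/59 - R/236) (l(U, R) = -3*(5/59 - R/236)*U = -3*U*(5/59 - R/236))
7093881/l(-175, -2114) = 7093881/(((3/236)*(-175)*(-20 - 2114))) = 7093881/(((3/236)*(-175)*(-2134))) = 7093881/(560175/118) = 7093881*(118/560175) = 279025986/186725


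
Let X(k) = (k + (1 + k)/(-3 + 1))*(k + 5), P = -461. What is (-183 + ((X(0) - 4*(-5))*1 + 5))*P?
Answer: 147981/2 ≈ 73991.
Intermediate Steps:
X(k) = (5 + k)*(-½ + k/2) (X(k) = (k + (1 + k)/(-2))*(5 + k) = (k + (1 + k)*(-½))*(5 + k) = (k + (-½ - k/2))*(5 + k) = (-½ + k/2)*(5 + k) = (5 + k)*(-½ + k/2))
(-183 + ((X(0) - 4*(-5))*1 + 5))*P = (-183 + (((-5/2 + (½)*0² + 2*0) - 4*(-5))*1 + 5))*(-461) = (-183 + (((-5/2 + (½)*0 + 0) + 20)*1 + 5))*(-461) = (-183 + (((-5/2 + 0 + 0) + 20)*1 + 5))*(-461) = (-183 + ((-5/2 + 20)*1 + 5))*(-461) = (-183 + ((35/2)*1 + 5))*(-461) = (-183 + (35/2 + 5))*(-461) = (-183 + 45/2)*(-461) = -321/2*(-461) = 147981/2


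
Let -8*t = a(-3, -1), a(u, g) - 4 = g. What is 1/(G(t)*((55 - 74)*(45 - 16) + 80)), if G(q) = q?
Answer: 8/1413 ≈ 0.0056617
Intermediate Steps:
a(u, g) = 4 + g
t = -3/8 (t = -(4 - 1)/8 = -⅛*3 = -3/8 ≈ -0.37500)
1/(G(t)*((55 - 74)*(45 - 16) + 80)) = 1/(-3*((55 - 74)*(45 - 16) + 80)/8) = 1/(-3*(-19*29 + 80)/8) = 1/(-3*(-551 + 80)/8) = 1/(-3/8*(-471)) = 1/(1413/8) = 8/1413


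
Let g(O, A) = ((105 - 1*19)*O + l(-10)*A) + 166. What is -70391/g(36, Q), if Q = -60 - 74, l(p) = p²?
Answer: 70391/10138 ≈ 6.9433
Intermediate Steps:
Q = -134
g(O, A) = 166 + 86*O + 100*A (g(O, A) = ((105 - 1*19)*O + (-10)²*A) + 166 = ((105 - 19)*O + 100*A) + 166 = (86*O + 100*A) + 166 = 166 + 86*O + 100*A)
-70391/g(36, Q) = -70391/(166 + 86*36 + 100*(-134)) = -70391/(166 + 3096 - 13400) = -70391/(-10138) = -70391*(-1/10138) = 70391/10138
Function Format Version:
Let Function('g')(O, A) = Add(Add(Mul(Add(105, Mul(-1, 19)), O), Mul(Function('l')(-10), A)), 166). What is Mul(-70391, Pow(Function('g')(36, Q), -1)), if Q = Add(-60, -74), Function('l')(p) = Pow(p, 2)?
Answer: Rational(70391, 10138) ≈ 6.9433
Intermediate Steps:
Q = -134
Function('g')(O, A) = Add(166, Mul(86, O), Mul(100, A)) (Function('g')(O, A) = Add(Add(Mul(Add(105, Mul(-1, 19)), O), Mul(Pow(-10, 2), A)), 166) = Add(Add(Mul(Add(105, -19), O), Mul(100, A)), 166) = Add(Add(Mul(86, O), Mul(100, A)), 166) = Add(166, Mul(86, O), Mul(100, A)))
Mul(-70391, Pow(Function('g')(36, Q), -1)) = Mul(-70391, Pow(Add(166, Mul(86, 36), Mul(100, -134)), -1)) = Mul(-70391, Pow(Add(166, 3096, -13400), -1)) = Mul(-70391, Pow(-10138, -1)) = Mul(-70391, Rational(-1, 10138)) = Rational(70391, 10138)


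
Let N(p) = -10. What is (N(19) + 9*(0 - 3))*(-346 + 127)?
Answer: 8103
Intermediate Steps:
(N(19) + 9*(0 - 3))*(-346 + 127) = (-10 + 9*(0 - 3))*(-346 + 127) = (-10 + 9*(-3))*(-219) = (-10 - 27)*(-219) = -37*(-219) = 8103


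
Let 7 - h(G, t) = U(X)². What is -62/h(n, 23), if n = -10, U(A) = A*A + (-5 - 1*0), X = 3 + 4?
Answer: 62/1929 ≈ 0.032141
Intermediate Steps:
X = 7
U(A) = -5 + A² (U(A) = A² + (-5 + 0) = A² - 5 = -5 + A²)
h(G, t) = -1929 (h(G, t) = 7 - (-5 + 7²)² = 7 - (-5 + 49)² = 7 - 1*44² = 7 - 1*1936 = 7 - 1936 = -1929)
-62/h(n, 23) = -62/(-1929) = -62*(-1/1929) = 62/1929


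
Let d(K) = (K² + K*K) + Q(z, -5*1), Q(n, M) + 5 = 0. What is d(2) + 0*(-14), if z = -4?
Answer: 3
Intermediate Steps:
Q(n, M) = -5 (Q(n, M) = -5 + 0 = -5)
d(K) = -5 + 2*K² (d(K) = (K² + K*K) - 5 = (K² + K²) - 5 = 2*K² - 5 = -5 + 2*K²)
d(2) + 0*(-14) = (-5 + 2*2²) + 0*(-14) = (-5 + 2*4) + 0 = (-5 + 8) + 0 = 3 + 0 = 3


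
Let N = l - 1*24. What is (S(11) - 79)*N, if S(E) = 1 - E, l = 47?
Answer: -2047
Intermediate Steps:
N = 23 (N = 47 - 1*24 = 47 - 24 = 23)
(S(11) - 79)*N = ((1 - 1*11) - 79)*23 = ((1 - 11) - 79)*23 = (-10 - 79)*23 = -89*23 = -2047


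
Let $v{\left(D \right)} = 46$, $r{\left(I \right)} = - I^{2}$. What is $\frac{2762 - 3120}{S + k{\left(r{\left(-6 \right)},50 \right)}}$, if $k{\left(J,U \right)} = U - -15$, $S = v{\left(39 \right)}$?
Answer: $- \frac{358}{111} \approx -3.2252$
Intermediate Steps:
$S = 46$
$k{\left(J,U \right)} = 15 + U$ ($k{\left(J,U \right)} = U + 15 = 15 + U$)
$\frac{2762 - 3120}{S + k{\left(r{\left(-6 \right)},50 \right)}} = \frac{2762 - 3120}{46 + \left(15 + 50\right)} = - \frac{358}{46 + 65} = - \frac{358}{111}$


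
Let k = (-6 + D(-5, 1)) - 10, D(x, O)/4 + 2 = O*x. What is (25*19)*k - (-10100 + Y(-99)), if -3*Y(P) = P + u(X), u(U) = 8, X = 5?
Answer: -32491/3 ≈ -10830.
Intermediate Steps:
D(x, O) = -8 + 4*O*x (D(x, O) = -8 + 4*(O*x) = -8 + 4*O*x)
Y(P) = -8/3 - P/3 (Y(P) = -(P + 8)/3 = -(8 + P)/3 = -8/3 - P/3)
k = -44 (k = (-6 + (-8 + 4*1*(-5))) - 10 = (-6 + (-8 - 20)) - 10 = (-6 - 28) - 10 = -34 - 10 = -44)
(25*19)*k - (-10100 + Y(-99)) = (25*19)*(-44) - (-10100 + (-8/3 - ⅓*(-99))) = 475*(-44) - (-10100 + (-8/3 + 33)) = -20900 - (-10100 + 91/3) = -20900 - 1*(-30209/3) = -20900 + 30209/3 = -32491/3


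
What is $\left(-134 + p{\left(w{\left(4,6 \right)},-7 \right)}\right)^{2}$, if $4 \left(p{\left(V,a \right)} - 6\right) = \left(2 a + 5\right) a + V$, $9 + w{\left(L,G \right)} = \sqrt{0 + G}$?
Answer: $\frac{\left(458 - \sqrt{6}\right)^{2}}{16} \approx 12970.0$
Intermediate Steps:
$w{\left(L,G \right)} = -9 + \sqrt{G}$ ($w{\left(L,G \right)} = -9 + \sqrt{0 + G} = -9 + \sqrt{G}$)
$p{\left(V,a \right)} = 6 + \frac{V}{4} + \frac{a \left(5 + 2 a\right)}{4}$ ($p{\left(V,a \right)} = 6 + \frac{\left(2 a + 5\right) a + V}{4} = 6 + \frac{\left(5 + 2 a\right) a + V}{4} = 6 + \frac{a \left(5 + 2 a\right) + V}{4} = 6 + \frac{V + a \left(5 + 2 a\right)}{4} = 6 + \left(\frac{V}{4} + \frac{a \left(5 + 2 a\right)}{4}\right) = 6 + \frac{V}{4} + \frac{a \left(5 + 2 a\right)}{4}$)
$\left(-134 + p{\left(w{\left(4,6 \right)},-7 \right)}\right)^{2} = \left(-134 + \left(6 + \frac{\left(-7\right)^{2}}{2} + \frac{-9 + \sqrt{6}}{4} + \frac{5}{4} \left(-7\right)\right)\right)^{2} = \left(-134 + \left(6 + \frac{1}{2} \cdot 49 - \left(\frac{9}{4} - \frac{\sqrt{6}}{4}\right) - \frac{35}{4}\right)\right)^{2} = \left(-134 + \left(6 + \frac{49}{2} - \left(\frac{9}{4} - \frac{\sqrt{6}}{4}\right) - \frac{35}{4}\right)\right)^{2} = \left(-134 + \left(\frac{39}{2} + \frac{\sqrt{6}}{4}\right)\right)^{2} = \left(- \frac{229}{2} + \frac{\sqrt{6}}{4}\right)^{2}$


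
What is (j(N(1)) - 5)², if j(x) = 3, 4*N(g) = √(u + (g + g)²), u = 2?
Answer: 4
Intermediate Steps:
N(g) = √(2 + 4*g²)/4 (N(g) = √(2 + (g + g)²)/4 = √(2 + (2*g)²)/4 = √(2 + 4*g²)/4)
(j(N(1)) - 5)² = (3 - 5)² = (-2)² = 4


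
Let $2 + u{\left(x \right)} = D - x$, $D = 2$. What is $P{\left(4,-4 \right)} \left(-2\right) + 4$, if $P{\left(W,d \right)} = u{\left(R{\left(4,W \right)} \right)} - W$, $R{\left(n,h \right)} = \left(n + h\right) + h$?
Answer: $36$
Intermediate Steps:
$R{\left(n,h \right)} = n + 2 h$ ($R{\left(n,h \right)} = \left(h + n\right) + h = n + 2 h$)
$u{\left(x \right)} = - x$ ($u{\left(x \right)} = -2 - \left(-2 + x\right) = - x$)
$P{\left(W,d \right)} = -4 - 3 W$ ($P{\left(W,d \right)} = - (4 + 2 W) - W = \left(-4 - 2 W\right) - W = -4 - 3 W$)
$P{\left(4,-4 \right)} \left(-2\right) + 4 = \left(-4 - 12\right) \left(-2\right) + 4 = \left(-16\right) \left(-2\right) + 4 = 32 + 4 = 36$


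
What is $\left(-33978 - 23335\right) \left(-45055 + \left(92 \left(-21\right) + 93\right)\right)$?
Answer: $2687635822$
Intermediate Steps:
$\left(-33978 - 23335\right) \left(-45055 + \left(92 \left(-21\right) + 93\right)\right) = - 57313 \left(-45055 + \left(-1932 + 93\right)\right) = - 57313 \left(-45055 - 1839\right) = \left(-57313\right) \left(-46894\right) = 2687635822$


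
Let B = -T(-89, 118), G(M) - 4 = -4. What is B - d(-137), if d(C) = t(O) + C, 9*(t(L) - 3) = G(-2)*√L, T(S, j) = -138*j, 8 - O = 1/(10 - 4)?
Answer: 16418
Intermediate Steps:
G(M) = 0 (G(M) = 4 - 4 = 0)
O = 47/6 (O = 8 - 1/(10 - 4) = 8 - 1/6 = 8 - 1*⅙ = 8 - ⅙ = 47/6 ≈ 7.8333)
t(L) = 3 (t(L) = 3 + (0*√L)/9 = 3 + (⅑)*0 = 3 + 0 = 3)
d(C) = 3 + C
B = 16284 (B = -(-138)*118 = -1*(-16284) = 16284)
B - d(-137) = 16284 - (3 - 137) = 16284 - 1*(-134) = 16284 + 134 = 16418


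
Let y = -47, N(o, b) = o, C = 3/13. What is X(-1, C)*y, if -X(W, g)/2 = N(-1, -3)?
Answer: -94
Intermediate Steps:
C = 3/13 (C = 3*(1/13) = 3/13 ≈ 0.23077)
X(W, g) = 2 (X(W, g) = -2*(-1) = 2)
X(-1, C)*y = 2*(-47) = -94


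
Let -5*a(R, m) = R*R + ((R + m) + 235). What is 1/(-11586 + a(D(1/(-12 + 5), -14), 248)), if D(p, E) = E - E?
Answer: -5/58413 ≈ -8.5597e-5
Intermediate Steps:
D(p, E) = 0
a(R, m) = -47 - R/5 - m/5 - R²/5 (a(R, m) = -(R*R + ((R + m) + 235))/5 = -(R² + (235 + R + m))/5 = -(235 + R + m + R²)/5 = -47 - R/5 - m/5 - R²/5)
1/(-11586 + a(D(1/(-12 + 5), -14), 248)) = 1/(-11586 + (-47 - ⅕*0 - ⅕*248 - ⅕*0²)) = 1/(-11586 + (-47 + 0 - 248/5 - ⅕*0)) = 1/(-11586 + (-47 + 0 - 248/5 + 0)) = 1/(-11586 - 483/5) = 1/(-58413/5) = -5/58413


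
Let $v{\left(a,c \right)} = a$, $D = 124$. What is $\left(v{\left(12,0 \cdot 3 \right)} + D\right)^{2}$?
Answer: $18496$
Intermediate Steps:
$\left(v{\left(12,0 \cdot 3 \right)} + D\right)^{2} = \left(12 + 124\right)^{2} = 136^{2} = 18496$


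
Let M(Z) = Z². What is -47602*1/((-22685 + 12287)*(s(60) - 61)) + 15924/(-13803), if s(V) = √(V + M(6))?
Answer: -106716570961/86712171375 - 95204*√6/18846375 ≈ -1.2431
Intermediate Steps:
s(V) = √(36 + V) (s(V) = √(V + 6²) = √(V + 36) = √(36 + V))
-47602*1/((-22685 + 12287)*(s(60) - 61)) + 15924/(-13803) = -47602*1/((-22685 + 12287)*(√(36 + 60) - 61)) + 15924/(-13803) = -47602*(-1/(10398*(√96 - 61))) + 15924*(-1/13803) = -47602*(-1/(10398*(4*√6 - 61))) - 5308/4601 = -47602*(-1/(10398*(-61 + 4*√6))) - 5308/4601 = -47602/(634278 - 41592*√6) - 5308/4601 = -5308/4601 - 47602/(634278 - 41592*√6)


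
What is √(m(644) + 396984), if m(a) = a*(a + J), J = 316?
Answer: 2*√253806 ≈ 1007.6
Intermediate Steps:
m(a) = a*(316 + a) (m(a) = a*(a + 316) = a*(316 + a))
√(m(644) + 396984) = √(644*(316 + 644) + 396984) = √(644*960 + 396984) = √(618240 + 396984) = √1015224 = 2*√253806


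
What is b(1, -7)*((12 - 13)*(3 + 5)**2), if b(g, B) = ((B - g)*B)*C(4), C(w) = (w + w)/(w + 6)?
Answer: -14336/5 ≈ -2867.2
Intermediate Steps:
C(w) = 2*w/(6 + w) (C(w) = (2*w)/(6 + w) = 2*w/(6 + w))
b(g, B) = 4*B*(B - g)/5 (b(g, B) = ((B - g)*B)*(2*4/(6 + 4)) = (B*(B - g))*(2*4/10) = (B*(B - g))*(2*4*(1/10)) = (B*(B - g))*(4/5) = 4*B*(B - g)/5)
b(1, -7)*((12 - 13)*(3 + 5)**2) = ((4/5)*(-7)*(-7 - 1*1))*((12 - 13)*(3 + 5)**2) = ((4/5)*(-7)*(-7 - 1))*(-1*8**2) = ((4/5)*(-7)*(-8))*(-1*64) = (224/5)*(-64) = -14336/5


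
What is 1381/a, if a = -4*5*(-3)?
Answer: 1381/60 ≈ 23.017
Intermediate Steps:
a = 60 (a = -20*(-3) = 60)
1381/a = 1381/60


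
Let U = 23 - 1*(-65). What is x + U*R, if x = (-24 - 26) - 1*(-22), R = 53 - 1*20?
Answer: 2876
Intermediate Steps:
U = 88 (U = 23 + 65 = 88)
R = 33 (R = 53 - 20 = 33)
x = -28 (x = -50 + 22 = -28)
x + U*R = -28 + 88*33 = -28 + 2904 = 2876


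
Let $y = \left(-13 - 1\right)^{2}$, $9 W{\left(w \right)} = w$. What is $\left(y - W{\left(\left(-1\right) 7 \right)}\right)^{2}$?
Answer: $\frac{3136441}{81} \approx 38722.0$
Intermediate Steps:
$W{\left(w \right)} = \frac{w}{9}$
$y = 196$ ($y = \left(-14\right)^{2} = 196$)
$\left(y - W{\left(\left(-1\right) 7 \right)}\right)^{2} = \left(196 - \frac{\left(-1\right) 7}{9}\right)^{2} = \left(196 - \frac{1}{9} \left(-7\right)\right)^{2} = \left(196 - - \frac{7}{9}\right)^{2} = \left(196 + \frac{7}{9}\right)^{2} = \left(\frac{1771}{9}\right)^{2} = \frac{3136441}{81}$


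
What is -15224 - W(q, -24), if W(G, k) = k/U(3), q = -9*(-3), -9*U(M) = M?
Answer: -15296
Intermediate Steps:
U(M) = -M/9
q = 27
W(G, k) = -3*k (W(G, k) = k/((-⅑*3)) = k/(-⅓) = k*(-3) = -3*k)
-15224 - W(q, -24) = -15224 - (-3)*(-24) = -15224 - 1*72 = -15224 - 72 = -15296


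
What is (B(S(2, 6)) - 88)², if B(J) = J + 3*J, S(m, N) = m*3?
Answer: 4096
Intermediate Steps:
S(m, N) = 3*m
B(J) = 4*J
(B(S(2, 6)) - 88)² = (4*(3*2) - 88)² = (4*6 - 88)² = (24 - 88)² = (-64)² = 4096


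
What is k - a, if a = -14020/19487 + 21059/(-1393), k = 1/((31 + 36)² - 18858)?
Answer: 6177300689426/390052123279 ≈ 15.837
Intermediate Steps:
k = -1/14369 (k = 1/(67² - 18858) = 1/(4489 - 18858) = 1/(-14369) = -1/14369 ≈ -6.9594e-5)
a = -429906593/27145391 (a = -14020*1/19487 + 21059*(-1/1393) = -14020/19487 - 21059/1393 = -429906593/27145391 ≈ -15.837)
k - a = -1/14369 - 1*(-429906593/27145391) = -1/14369 + 429906593/27145391 = 6177300689426/390052123279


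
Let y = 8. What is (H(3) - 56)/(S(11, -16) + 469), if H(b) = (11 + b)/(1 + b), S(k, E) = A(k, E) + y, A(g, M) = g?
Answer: -105/976 ≈ -0.10758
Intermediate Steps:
S(k, E) = 8 + k (S(k, E) = k + 8 = 8 + k)
H(b) = (11 + b)/(1 + b)
(H(3) - 56)/(S(11, -16) + 469) = ((11 + 3)/(1 + 3) - 56)/((8 + 11) + 469) = (14/4 - 56)/(19 + 469) = ((¼)*14 - 56)/488 = (7/2 - 56)*(1/488) = -105/2*1/488 = -105/976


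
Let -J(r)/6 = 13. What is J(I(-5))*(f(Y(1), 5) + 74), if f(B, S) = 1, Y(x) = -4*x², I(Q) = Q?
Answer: -5850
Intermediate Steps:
J(r) = -78 (J(r) = -6*13 = -78)
J(I(-5))*(f(Y(1), 5) + 74) = -78*(1 + 74) = -78*75 = -5850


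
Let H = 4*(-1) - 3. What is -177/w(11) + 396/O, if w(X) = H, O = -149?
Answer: 23601/1043 ≈ 22.628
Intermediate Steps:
H = -7 (H = -4 - 3 = -7)
w(X) = -7
-177/w(11) + 396/O = -177/(-7) + 396/(-149) = -177*(-1/7) + 396*(-1/149) = 177/7 - 396/149 = 23601/1043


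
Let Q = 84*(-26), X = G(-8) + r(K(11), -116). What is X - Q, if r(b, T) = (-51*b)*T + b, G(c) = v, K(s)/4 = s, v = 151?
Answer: 262683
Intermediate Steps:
K(s) = 4*s
G(c) = 151
r(b, T) = b - 51*T*b (r(b, T) = -51*T*b + b = b - 51*T*b)
X = 260499 (X = 151 + (4*11)*(1 - 51*(-116)) = 151 + 44*(1 + 5916) = 151 + 44*5917 = 151 + 260348 = 260499)
Q = -2184
X - Q = 260499 - 1*(-2184) = 260499 + 2184 = 262683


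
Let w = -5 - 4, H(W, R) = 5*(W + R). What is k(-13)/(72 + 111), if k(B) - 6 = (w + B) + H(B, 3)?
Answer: -22/61 ≈ -0.36066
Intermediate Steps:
H(W, R) = 5*R + 5*W (H(W, R) = 5*(R + W) = 5*R + 5*W)
w = -9
k(B) = 12 + 6*B (k(B) = 6 + ((-9 + B) + (5*3 + 5*B)) = 6 + ((-9 + B) + (15 + 5*B)) = 6 + (6 + 6*B) = 12 + 6*B)
k(-13)/(72 + 111) = (12 + 6*(-13))/(72 + 111) = (12 - 78)/183 = -66*1/183 = -22/61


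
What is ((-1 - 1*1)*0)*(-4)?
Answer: 0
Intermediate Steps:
((-1 - 1*1)*0)*(-4) = ((-1 - 1)*0)*(-4) = -2*0*(-4) = 0*(-4) = 0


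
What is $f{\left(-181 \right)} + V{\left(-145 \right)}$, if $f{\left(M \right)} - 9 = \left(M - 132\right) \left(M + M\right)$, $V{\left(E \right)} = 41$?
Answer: $113356$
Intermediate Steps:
$f{\left(M \right)} = 9 + 2 M \left(-132 + M\right)$ ($f{\left(M \right)} = 9 + \left(M - 132\right) \left(M + M\right) = 9 + \left(M - 132\right) 2 M = 9 + \left(-132 + M\right) 2 M = 9 + 2 M \left(-132 + M\right)$)
$f{\left(-181 \right)} + V{\left(-145 \right)} = \left(9 - -47784 + 2 \left(-181\right)^{2}\right) + 41 = \left(9 + 47784 + 2 \cdot 32761\right) + 41 = \left(9 + 47784 + 65522\right) + 41 = 113315 + 41 = 113356$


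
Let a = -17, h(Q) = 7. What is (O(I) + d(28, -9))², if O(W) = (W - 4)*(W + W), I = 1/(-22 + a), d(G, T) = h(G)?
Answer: 120143521/2313441 ≈ 51.933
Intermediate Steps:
d(G, T) = 7
I = -1/39 (I = 1/(-22 - 17) = 1/(-39) = -1/39 ≈ -0.025641)
O(W) = 2*W*(-4 + W) (O(W) = (-4 + W)*(2*W) = 2*W*(-4 + W))
(O(I) + d(28, -9))² = (2*(-1/39)*(-4 - 1/39) + 7)² = (2*(-1/39)*(-157/39) + 7)² = (314/1521 + 7)² = (10961/1521)² = 120143521/2313441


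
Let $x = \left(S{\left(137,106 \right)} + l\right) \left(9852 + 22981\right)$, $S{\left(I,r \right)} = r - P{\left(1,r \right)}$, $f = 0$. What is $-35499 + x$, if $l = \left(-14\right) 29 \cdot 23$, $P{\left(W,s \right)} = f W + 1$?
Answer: $-303182588$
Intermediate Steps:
$P{\left(W,s \right)} = 1$ ($P{\left(W,s \right)} = 0 W + 1 = 0 + 1 = 1$)
$S{\left(I,r \right)} = -1 + r$ ($S{\left(I,r \right)} = r - 1 = -1 + r$)
$l = -9338$ ($l = \left(-406\right) 23 = -9338$)
$x = -303147089$ ($x = \left(\left(-1 + 106\right) - 9338\right) \left(9852 + 22981\right) = \left(105 - 9338\right) 32833 = \left(-9233\right) 32833 = -303147089$)
$-35499 + x = -35499 - 303147089 = -303182588$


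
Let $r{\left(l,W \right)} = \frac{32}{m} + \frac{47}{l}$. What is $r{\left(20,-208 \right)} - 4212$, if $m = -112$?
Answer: $- \frac{589391}{140} \approx -4209.9$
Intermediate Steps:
$r{\left(l,W \right)} = - \frac{2}{7} + \frac{47}{l}$ ($r{\left(l,W \right)} = \frac{32}{-112} + \frac{47}{l} = 32 \left(- \frac{1}{112}\right) + \frac{47}{l} = - \frac{2}{7} + \frac{47}{l}$)
$r{\left(20,-208 \right)} - 4212 = \left(- \frac{2}{7} + \frac{47}{20}\right) - 4212 = \frac{289}{140} - 4212 = - \frac{589391}{140}$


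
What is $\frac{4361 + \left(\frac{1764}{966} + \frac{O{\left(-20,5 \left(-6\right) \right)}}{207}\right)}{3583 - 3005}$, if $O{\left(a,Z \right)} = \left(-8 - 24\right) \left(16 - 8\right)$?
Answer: $\frac{902849}{119646} \approx 7.546$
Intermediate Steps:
$O{\left(a,Z \right)} = -256$ ($O{\left(a,Z \right)} = \left(-32\right) 8 = -256$)
$\frac{4361 + \left(\frac{1764}{966} + \frac{O{\left(-20,5 \left(-6\right) \right)}}{207}\right)}{3583 - 3005} = \frac{4361 + \left(\frac{1764}{966} - \frac{256}{207}\right)}{3583 - 3005} = \frac{4361 + \left(1764 \cdot \frac{1}{966} - \frac{256}{207}\right)}{578} = \left(4361 + \left(\frac{42}{23} - \frac{256}{207}\right)\right) \frac{1}{578} = \left(4361 + \frac{122}{207}\right) \frac{1}{578} = \frac{902849}{207} \cdot \frac{1}{578} = \frac{902849}{119646}$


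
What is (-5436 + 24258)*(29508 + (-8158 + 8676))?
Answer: 565149372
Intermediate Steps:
(-5436 + 24258)*(29508 + (-8158 + 8676)) = 18822*(29508 + 518) = 18822*30026 = 565149372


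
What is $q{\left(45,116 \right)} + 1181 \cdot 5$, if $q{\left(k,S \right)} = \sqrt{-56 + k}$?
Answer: $5905 + i \sqrt{11} \approx 5905.0 + 3.3166 i$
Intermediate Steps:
$q{\left(45,116 \right)} + 1181 \cdot 5 = \sqrt{-56 + 45} + 1181 \cdot 5 = \sqrt{-11} + 5905 = i \sqrt{11} + 5905 = 5905 + i \sqrt{11}$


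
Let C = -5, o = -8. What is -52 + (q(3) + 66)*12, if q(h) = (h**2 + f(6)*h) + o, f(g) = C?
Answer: 572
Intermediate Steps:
f(g) = -5
q(h) = -8 + h**2 - 5*h (q(h) = (h**2 - 5*h) - 8 = -8 + h**2 - 5*h)
-52 + (q(3) + 66)*12 = -52 + ((-8 + 3**2 - 5*3) + 66)*12 = -52 + ((-8 + 9 - 15) + 66)*12 = -52 + (-14 + 66)*12 = -52 + 52*12 = -52 + 624 = 572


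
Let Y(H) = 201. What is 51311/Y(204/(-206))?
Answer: 51311/201 ≈ 255.28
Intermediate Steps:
51311/Y(204/(-206)) = 51311/201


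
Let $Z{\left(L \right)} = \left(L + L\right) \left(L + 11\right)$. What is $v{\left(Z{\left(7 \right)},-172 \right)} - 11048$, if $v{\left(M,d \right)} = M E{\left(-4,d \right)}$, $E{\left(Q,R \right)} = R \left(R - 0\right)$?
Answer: $7444120$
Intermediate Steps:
$Z{\left(L \right)} = 2 L \left(11 + L\right)$
$E{\left(Q,R \right)} = R^{2}$ ($E{\left(Q,R \right)} = R \left(R + 0\right) = R R = R^{2}$)
$v{\left(M,d \right)} = M d^{2}$
$v{\left(Z{\left(7 \right)},-172 \right)} - 11048 = 2 \cdot 7 \left(11 + 7\right) \left(-172\right)^{2} - 11048 = 2 \cdot 7 \cdot 18 \cdot 29584 - 11048 = 252 \cdot 29584 - 11048 = 7455168 - 11048 = 7444120$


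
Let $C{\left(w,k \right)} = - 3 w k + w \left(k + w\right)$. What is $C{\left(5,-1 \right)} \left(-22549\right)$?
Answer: $-789215$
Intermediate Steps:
$C{\left(w,k \right)} = w \left(k + w\right) - 3 k w$ ($C{\left(w,k \right)} = - 3 k w + w \left(k + w\right) = w \left(k + w\right) - 3 k w$)
$C{\left(5,-1 \right)} \left(-22549\right) = 5 \left(5 - -2\right) \left(-22549\right) = 5 \left(5 + 2\right) \left(-22549\right) = 5 \cdot 7 \left(-22549\right) = 35 \left(-22549\right) = -789215$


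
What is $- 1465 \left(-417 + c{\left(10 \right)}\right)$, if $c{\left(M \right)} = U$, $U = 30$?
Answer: $566955$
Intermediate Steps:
$c{\left(M \right)} = 30$
$- 1465 \left(-417 + c{\left(10 \right)}\right) = - 1465 \left(-417 + 30\right) = \left(-1465\right) \left(-387\right) = 566955$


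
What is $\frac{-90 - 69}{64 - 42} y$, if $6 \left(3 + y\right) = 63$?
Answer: $- \frac{2385}{44} \approx -54.205$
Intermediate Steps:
$y = \frac{15}{2}$ ($y = -3 + \frac{1}{6} \cdot 63 = -3 + \frac{21}{2} = \frac{15}{2} \approx 7.5$)
$\frac{-90 - 69}{64 - 42} y = \frac{-90 - 69}{64 - 42} \cdot \frac{15}{2} = - \frac{159}{22} \cdot \frac{15}{2} = \left(-159\right) \frac{1}{22} \cdot \frac{15}{2} = \left(- \frac{159}{22}\right) \frac{15}{2} = - \frac{2385}{44}$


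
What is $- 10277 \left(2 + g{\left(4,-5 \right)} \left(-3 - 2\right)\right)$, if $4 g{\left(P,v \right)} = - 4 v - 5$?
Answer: $\frac{688559}{4} \approx 1.7214 \cdot 10^{5}$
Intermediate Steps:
$g{\left(P,v \right)} = - \frac{5}{4} - v$ ($g{\left(P,v \right)} = \frac{- 4 v - 5}{4} = \frac{-5 - 4 v}{4} = - \frac{5}{4} - v$)
$- 10277 \left(2 + g{\left(4,-5 \right)} \left(-3 - 2\right)\right) = - 10277 \left(2 + \left(- \frac{5}{4} - -5\right) \left(-3 - 2\right)\right) = - 10277 \left(2 + \left(- \frac{5}{4} + 5\right) \left(-3 - 2\right)\right) = - 10277 \left(2 + \frac{15}{4} \left(-5\right)\right) = - 10277 \left(2 - \frac{75}{4}\right) = \left(-10277\right) \left(- \frac{67}{4}\right) = \frac{688559}{4}$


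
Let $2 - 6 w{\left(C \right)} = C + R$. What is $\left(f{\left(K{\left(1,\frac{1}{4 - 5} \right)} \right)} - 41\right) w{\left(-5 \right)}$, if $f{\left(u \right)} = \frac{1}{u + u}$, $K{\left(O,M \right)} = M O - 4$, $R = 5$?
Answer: $- \frac{137}{10} \approx -13.7$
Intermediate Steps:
$K{\left(O,M \right)} = -4 + M O$
$w{\left(C \right)} = - \frac{1}{2} - \frac{C}{6}$ ($w{\left(C \right)} = \frac{1}{3} - \frac{C + 5}{6} = \frac{1}{3} - \frac{5 + C}{6} = \frac{1}{3} - \left(\frac{5}{6} + \frac{C}{6}\right) = - \frac{1}{2} - \frac{C}{6}$)
$f{\left(u \right)} = \frac{1}{2 u}$
$\left(f{\left(K{\left(1,\frac{1}{4 - 5} \right)} \right)} - 41\right) w{\left(-5 \right)} = \left(\frac{1}{2 \left(-4 + \frac{1}{4 - 5} \cdot 1\right)} - 41\right) \left(- \frac{1}{2} - - \frac{5}{6}\right) = \left(\frac{1}{2 \left(-4 + \frac{1}{-1} \cdot 1\right)} - 41\right) \left(- \frac{1}{2} + \frac{5}{6}\right) = \left(\frac{1}{2 \left(-4 - 1\right)} - 41\right) \frac{1}{3} = \left(\frac{1}{2 \left(-5\right)} - 41\right) \frac{1}{3} = \left(\frac{1}{2} \left(- \frac{1}{5}\right) - 41\right) \frac{1}{3} = \left(- \frac{1}{10} - 41\right) \frac{1}{3} = \left(- \frac{411}{10}\right) \frac{1}{3} = - \frac{137}{10}$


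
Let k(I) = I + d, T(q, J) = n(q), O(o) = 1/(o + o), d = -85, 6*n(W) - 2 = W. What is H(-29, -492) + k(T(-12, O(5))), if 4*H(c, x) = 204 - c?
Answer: -341/12 ≈ -28.417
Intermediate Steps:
n(W) = 1/3 + W/6
H(c, x) = 51 - c/4 (H(c, x) = (204 - c)/4 = 51 - c/4)
O(o) = 1/(2*o)
T(q, J) = 1/3 + q/6
k(I) = -85 + I (k(I) = I - 85 = -85 + I)
H(-29, -492) + k(T(-12, O(5))) = (51 - 1/4*(-29)) + (-85 + (1/3 + (1/6)*(-12))) = (51 + 29/4) + (-85 + (1/3 - 2)) = 233/4 + (-85 - 5/3) = 233/4 - 260/3 = -341/12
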